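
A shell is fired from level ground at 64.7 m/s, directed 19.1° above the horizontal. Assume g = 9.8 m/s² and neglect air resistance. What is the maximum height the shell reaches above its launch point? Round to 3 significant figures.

Vertical component of launch velocity: v_y = 64.7 sin 19.1° = 21.17 m/s.
At the highest point the vertical velocity is zero, so v_y² = 2 g h_max.
h_max = (21.17)² / (2 × 9.8) = 448.2 / 19.60 = 22.9 m.

22.9 m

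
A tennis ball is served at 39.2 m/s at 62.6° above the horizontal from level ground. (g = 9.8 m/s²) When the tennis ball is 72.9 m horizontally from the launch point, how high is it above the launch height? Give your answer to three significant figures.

60.6 m

v_x = 39.2 cos 62.6° = 18.04 m/s, v_y0 = 39.2 sin 62.6° = 34.80 m/s.
Time to reach x = 72.9 m: t = x / v_x = 72.9 / 18.04 = 4.041 s.
y = v_y0 t − ½ g t² = 34.80×4.041 − 4.900×4.041² = 60.6 m.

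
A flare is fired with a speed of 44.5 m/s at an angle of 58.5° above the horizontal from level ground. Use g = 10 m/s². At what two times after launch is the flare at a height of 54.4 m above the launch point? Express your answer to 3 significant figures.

v_y0 = 44.5 sin 58.5° = 37.94 m/s.
Set y = v_y0 t − ½ g t² = 54.4: 5.000 t² − 37.94 t + 54.4 = 0.
t = [37.94 ± √(1439 − 1088)] / 10 = (37.94 ± 18.73) / 10, giving t = 1.92 s or t = 5.67 s.
So the flare is at 54.4 m at t = 1.92 s (rising) and t = 5.67 s (falling).

1.92 s and 5.67 s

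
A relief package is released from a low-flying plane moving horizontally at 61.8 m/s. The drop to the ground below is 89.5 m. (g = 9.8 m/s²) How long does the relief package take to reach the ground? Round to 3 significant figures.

The horizontal speed doesn't affect the fall. With v_y0 = 0, h = ½ g t².
t = √(2 × 89.5 / 9.8) = √18.27 = 4.27 s.

4.27 s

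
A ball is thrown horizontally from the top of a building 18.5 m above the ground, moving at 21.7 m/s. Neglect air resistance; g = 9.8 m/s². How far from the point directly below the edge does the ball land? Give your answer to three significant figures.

42.2 m

Initial vertical velocity is zero, so the fall time comes from h = ½ g t²: t = √(2 × 18.5 / 9.8) = 1.943 s.
Horizontal motion is uniform at 21.7 m/s, so x = 21.7 × 1.943 = 42.2 m.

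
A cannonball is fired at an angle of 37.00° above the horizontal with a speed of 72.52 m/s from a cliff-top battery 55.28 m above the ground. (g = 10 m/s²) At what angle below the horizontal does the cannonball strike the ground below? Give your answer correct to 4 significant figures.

43.45°

v_x = 72.52 cos 37.00° = 57.917 m/s.
At impact |v_y| = √(v_y0² + 2 g h) = √(43.644² + 2×10×55.28) = 54.867 m/s.
Angle below horizontal = arctan(|v_y| / v_x) = arctan(54.867 / 57.917) = 43.45°.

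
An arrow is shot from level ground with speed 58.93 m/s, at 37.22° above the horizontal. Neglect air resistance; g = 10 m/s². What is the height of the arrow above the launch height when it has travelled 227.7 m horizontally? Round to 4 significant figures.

v_x = 58.93 cos 37.22° = 46.927 m/s, v_y0 = 58.93 sin 37.22° = 35.645 m/s.
Time to reach x = 227.7 m: t = x / v_x = 227.7 / 46.927 = 4.8522 s.
y = v_y0 t − ½ g t² = 35.645×4.8522 − 5.000×4.8522² = 55.24 m.

55.24 m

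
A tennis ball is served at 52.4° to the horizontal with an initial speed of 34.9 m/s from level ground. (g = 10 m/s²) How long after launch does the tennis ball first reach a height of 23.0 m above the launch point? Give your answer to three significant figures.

1.02 s

v_y0 = 34.9 sin 52.4° = 27.65 m/s.
Set y = v_y0 t − ½ g t² = 23.0: 5.000 t² − 27.65 t + 23.0 = 0.
t = [27.65 ± √(764.5 − 460.0)] / 10 = (27.65 ± 17.45) / 10, giving t = 1.02 s or t = 4.51 s.
The tennis ball is on the way up at the first time, so t = 1.02 s.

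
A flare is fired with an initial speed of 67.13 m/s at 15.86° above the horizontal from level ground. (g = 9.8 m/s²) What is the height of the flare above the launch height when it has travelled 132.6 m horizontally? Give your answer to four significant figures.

17.01 m

v_x = 67.13 cos 15.86° = 64.575 m/s, v_y0 = 67.13 sin 15.86° = 18.346 m/s.
Time to reach x = 132.6 m: t = x / v_x = 132.6 / 64.575 = 2.0534 s.
y = v_y0 t − ½ g t² = 18.346×2.0534 − 4.900×2.0534² = 17.01 m.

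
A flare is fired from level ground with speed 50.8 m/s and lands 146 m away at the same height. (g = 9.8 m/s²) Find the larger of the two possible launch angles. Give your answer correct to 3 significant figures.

73.2°

Level-ground range: R = v₀² sin(2θ)/g ⇒ sin 2θ = R g / v₀² = 146×9.8/50.8² = 0.5544.
2θ = arcsin(0.5544) = 33.67° or 180° − 33.67° = 146.33°.
So θ = 16.8° or θ = 73.2°.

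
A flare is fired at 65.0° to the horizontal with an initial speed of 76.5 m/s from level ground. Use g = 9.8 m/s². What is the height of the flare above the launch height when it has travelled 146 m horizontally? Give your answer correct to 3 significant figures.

v_x = 76.5 cos 65.0° = 32.33 m/s, v_y0 = 76.5 sin 65.0° = 69.33 m/s.
Time to reach x = 146 m: t = x / v_x = 146 / 32.33 = 4.516 s.
y = v_y0 t − ½ g t² = 69.33×4.516 − 4.900×4.516² = 213 m.

213 m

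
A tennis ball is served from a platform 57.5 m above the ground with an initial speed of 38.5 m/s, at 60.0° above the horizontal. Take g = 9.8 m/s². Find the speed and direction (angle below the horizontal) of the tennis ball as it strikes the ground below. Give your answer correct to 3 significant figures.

51.1 m/s at 67.9° below the horizontal

v_x = 38.5 cos 60.0° = 19.25 m/s (constant).
|v_y| at impact = √((33.34)² + 2×9.8×57.5) = 47.31 m/s.
Speed = √(19.25² + 47.31²) = 51.1 m/s; angle = arctan(47.31/19.25) = 67.9° below horizontal.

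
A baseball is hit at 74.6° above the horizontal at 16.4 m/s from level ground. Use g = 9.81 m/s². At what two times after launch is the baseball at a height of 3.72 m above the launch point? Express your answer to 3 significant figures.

v_y0 = 16.4 sin 74.6° = 15.81 m/s.
Set y = v_y0 t − ½ g t² = 3.72: 4.905 t² − 15.81 t + 3.72 = 0.
t = [15.81 ± √(250.0 − 72.99)] / 9.81 = (15.81 ± 13.30) / 9.81, giving t = 0.256 s or t = 2.97 s.
So the baseball is at 3.72 m at t = 0.256 s (rising) and t = 2.97 s (falling).

0.256 s and 2.97 s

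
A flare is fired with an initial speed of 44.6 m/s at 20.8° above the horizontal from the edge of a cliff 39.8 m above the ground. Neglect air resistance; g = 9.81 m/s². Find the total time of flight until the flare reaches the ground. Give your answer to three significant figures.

4.89 s

Vertical component: v_y = 44.6 sin 20.8° = 15.84 m/s.
Taking up as positive with launch at y = 39.8 m, landing at y = 0: 0 = 39.8 + 15.84 t − ½(9.81) t².
Solving 4.905 t² − 15.84 t − 39.8 = 0 gives t = [15.84 + √(15.84² + 4·4.905·39.8)] / 9.810 = 4.89 s.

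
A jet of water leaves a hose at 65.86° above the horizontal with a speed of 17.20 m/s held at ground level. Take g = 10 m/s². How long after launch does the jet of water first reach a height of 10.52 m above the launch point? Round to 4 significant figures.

0.9699 s

v_y0 = 17.20 sin 65.86° = 15.696 m/s.
Set y = v_y0 t − ½ g t² = 10.52: 5.000 t² − 15.696 t + 10.52 = 0.
t = [15.696 ± √(246.36 − 210.40)] / 10 = (15.696 ± 5.9967) / 10, giving t = 0.9699 s or t = 2.169 s.
The jet of water is on the way up at the first time, so t = 0.9699 s.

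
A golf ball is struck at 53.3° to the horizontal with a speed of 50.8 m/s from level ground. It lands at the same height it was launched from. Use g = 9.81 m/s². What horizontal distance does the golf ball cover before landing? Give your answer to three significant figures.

Components: v_x = 50.8 cos 53.3° = 30.36 m/s, v_y = 50.8 sin 53.3° = 40.73 m/s.
Time of flight (same landing height): t = 2 v_y / g = 2 × 40.73 / 9.81 = 8.304 s.
Range: R = v_x · t = 30.36 × 8.304 = 252 m.

252 m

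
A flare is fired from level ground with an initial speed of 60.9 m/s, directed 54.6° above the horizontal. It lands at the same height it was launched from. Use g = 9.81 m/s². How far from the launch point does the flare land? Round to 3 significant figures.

357 m

For level ground, R = v₀² sin(2θ) / g.
sin(2 × 54.6°) = sin 109.2° = 0.9444.
R = (60.9)² × 0.9444 / 9.81 = 357 m.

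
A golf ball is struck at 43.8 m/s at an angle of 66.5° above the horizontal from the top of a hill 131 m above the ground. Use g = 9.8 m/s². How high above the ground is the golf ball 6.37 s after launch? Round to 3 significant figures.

v_y0 = 43.8 sin 66.5° = 40.17 m/s.
y(t) = 131 + v_y0 t − ½ g t² = 131 + 40.17×6.37 − ½×9.8×6.37² = 188 m.

188 m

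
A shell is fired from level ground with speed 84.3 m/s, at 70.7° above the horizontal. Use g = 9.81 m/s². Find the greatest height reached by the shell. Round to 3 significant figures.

Vertical component of launch velocity: v_y = 84.3 sin 70.7° = 79.56 m/s.
At the highest point the vertical velocity is zero, so v_y² = 2 g h_max.
h_max = (79.56)² / (2 × 9.81) = 6330 / 19.62 = 323 m.

323 m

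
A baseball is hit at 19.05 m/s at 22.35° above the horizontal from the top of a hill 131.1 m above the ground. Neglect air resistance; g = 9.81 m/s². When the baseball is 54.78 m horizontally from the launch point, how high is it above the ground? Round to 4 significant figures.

106.2 m

v_x = 19.05 cos 22.35° = 17.619 m/s, v_y0 = 19.05 sin 22.35° = 7.2440 m/s.
Time to reach x = 54.78 m: t = x / v_x = 54.78 / 17.619 = 3.1091 s.
y = 131.1 + v_y0 t − ½ g t² = 131.1 + 7.2440×3.1091 − 4.905×3.1091² = 106.2 m.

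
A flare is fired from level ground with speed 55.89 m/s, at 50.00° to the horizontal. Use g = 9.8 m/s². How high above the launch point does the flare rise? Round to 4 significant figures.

93.52 m

Vertical component of launch velocity: v_y = 55.89 sin 50.00° = 42.814 m/s.
At the highest point the vertical velocity is zero, so v_y² = 2 g h_max.
h_max = (42.814)² / (2 × 9.8) = 1833.0 / 19.60 = 93.52 m.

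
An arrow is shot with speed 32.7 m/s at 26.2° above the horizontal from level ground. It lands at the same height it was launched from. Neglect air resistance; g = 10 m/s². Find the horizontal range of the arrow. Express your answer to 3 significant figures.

84.7 m

For level ground, R = v₀² sin(2θ) / g.
sin(2 × 26.2°) = sin 52.40° = 0.7923.
R = (32.7)² × 0.7923 / 10 = 84.7 m.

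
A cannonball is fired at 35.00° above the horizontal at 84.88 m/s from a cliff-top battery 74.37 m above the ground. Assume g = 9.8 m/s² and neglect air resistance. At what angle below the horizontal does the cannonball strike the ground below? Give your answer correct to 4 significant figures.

41.66°

v_x = 84.88 cos 35.00° = 69.530 m/s.
At impact |v_y| = √(v_y0² + 2 g h) = √(48.685² + 2×9.8×74.37) = 61.870 m/s.
Angle below horizontal = arctan(|v_y| / v_x) = arctan(61.870 / 69.530) = 41.66°.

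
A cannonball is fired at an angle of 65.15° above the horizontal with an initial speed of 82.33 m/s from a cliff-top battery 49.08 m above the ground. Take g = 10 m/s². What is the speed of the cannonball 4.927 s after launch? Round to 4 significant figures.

42.94 m/s

v_x = 82.33 cos 65.15° = 34.599 m/s (constant).
v_y(t) = 82.33 sin 65.15° − g t = 74.707 − 10 × 4.927 = 25.437 m/s.
Speed = √(v_x² + v_y²) = √(1197.1 + 647.04) = 42.94 m/s.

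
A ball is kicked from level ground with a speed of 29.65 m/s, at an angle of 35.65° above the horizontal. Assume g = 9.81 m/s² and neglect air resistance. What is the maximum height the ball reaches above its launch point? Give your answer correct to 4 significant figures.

15.22 m

Vertical component of launch velocity: v_y = 29.65 sin 35.65° = 17.281 m/s.
At the highest point the vertical velocity is zero, so v_y² = 2 g h_max.
h_max = (17.281)² / (2 × 9.81) = 298.63 / 19.62 = 15.22 m.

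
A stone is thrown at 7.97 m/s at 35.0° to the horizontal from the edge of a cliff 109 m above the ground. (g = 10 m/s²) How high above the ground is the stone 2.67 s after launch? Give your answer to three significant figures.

v_y0 = 7.97 sin 35.0° = 4.571 m/s.
y(t) = 109 + v_y0 t − ½ g t² = 109 + 4.571×2.67 − ½×10×2.67² = 85.6 m.

85.6 m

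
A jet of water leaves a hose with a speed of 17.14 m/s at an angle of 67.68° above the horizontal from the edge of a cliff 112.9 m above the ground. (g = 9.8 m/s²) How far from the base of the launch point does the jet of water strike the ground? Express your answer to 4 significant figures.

Components: v_x = 17.14 cos 67.68° = 6.5094 m/s, v_y = 17.14 sin 67.68° = 15.856 m/s.
Vertical: 0 = 112.9 + 15.856 t − ½(9.8) t² ⇒ 4.900 t² − 15.856 t − 112.9 = 0.
t = [15.856 + √(251.41 + 2212.8)] / 9.800 = 6.6833 s.
Horizontal: R = v_x · t = 6.5094 × 6.6833 = 43.50 m.

43.50 m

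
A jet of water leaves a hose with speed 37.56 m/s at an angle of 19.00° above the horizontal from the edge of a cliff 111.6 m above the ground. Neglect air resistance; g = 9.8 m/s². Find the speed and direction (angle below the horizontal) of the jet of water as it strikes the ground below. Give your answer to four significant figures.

59.98 m/s at 53.70° below the horizontal

v_x = 37.56 cos 19.00° = 35.514 m/s (constant).
|v_y| at impact = √((12.228)² + 2×9.8×111.6) = 48.341 m/s.
Speed = √(35.514² + 48.341²) = 59.98 m/s; angle = arctan(48.341/35.514) = 53.70° below horizontal.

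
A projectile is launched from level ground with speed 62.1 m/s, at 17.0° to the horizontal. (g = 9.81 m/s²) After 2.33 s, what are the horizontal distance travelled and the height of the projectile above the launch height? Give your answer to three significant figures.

x = 138 m, y = 15.7 m

v_x = 62.1 cos 17.0° = 59.39 m/s; v_y0 = 62.1 sin 17.0° = 18.16 m/s.
x = v_x t = 59.39 × 2.33 = 138 m.
y = v_y0 t − ½ g t² = 18.16×2.33 − 4.905×2.33² = 15.7 m.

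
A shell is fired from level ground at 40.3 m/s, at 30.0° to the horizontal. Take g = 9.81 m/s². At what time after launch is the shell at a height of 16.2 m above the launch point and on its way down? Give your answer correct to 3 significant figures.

3.01 s

v_y0 = 40.3 sin 30.0° = 20.15 m/s.
Set y = v_y0 t − ½ g t² = 16.2: 4.905 t² − 20.15 t + 16.2 = 0.
t = [20.15 ± √(406.0 − 317.8)] / 9.81 = (20.15 ± 9.391) / 9.81, giving t = 1.10 s or t = 3.01 s.
On the way down corresponds to the larger root: t = 3.01 s.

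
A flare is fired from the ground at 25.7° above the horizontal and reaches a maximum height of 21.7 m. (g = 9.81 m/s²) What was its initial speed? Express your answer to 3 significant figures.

At maximum height v_y = 0, so (v₀ sin θ)² = 2 g H.
v₀ sin 25.7° = √(2 × 9.81 × 21.7) = 20.63 m/s.
v₀ = 20.63 / sin 25.7° = 20.63 / 0.4337 = 47.6 m/s.

47.6 m/s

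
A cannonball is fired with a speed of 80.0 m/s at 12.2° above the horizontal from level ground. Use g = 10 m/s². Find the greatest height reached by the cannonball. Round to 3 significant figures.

Vertical component of launch velocity: v_y = 80.0 sin 12.2° = 16.91 m/s.
At the highest point the vertical velocity is zero, so v_y² = 2 g h_max.
h_max = (16.91)² / (2 × 10) = 285.9 / 20.00 = 14.3 m.

14.3 m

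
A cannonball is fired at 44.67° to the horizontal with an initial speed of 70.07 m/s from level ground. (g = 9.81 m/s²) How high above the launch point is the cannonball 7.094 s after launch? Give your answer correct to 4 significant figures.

v_y0 = 70.07 sin 44.67° = 49.261 m/s.
y(t) = v_y0 t − ½ g t² = 49.261×7.094 − 4.905×7.094² = 102.6 m.

102.6 m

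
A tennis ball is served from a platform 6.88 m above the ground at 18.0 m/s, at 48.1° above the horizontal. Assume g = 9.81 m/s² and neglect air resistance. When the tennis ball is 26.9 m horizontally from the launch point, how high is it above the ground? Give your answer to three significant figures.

12.3 m

v_x = 18.0 cos 48.1° = 12.02 m/s, v_y0 = 18.0 sin 48.1° = 13.40 m/s.
Time to reach x = 26.9 m: t = x / v_x = 26.9 / 12.02 = 2.238 s.
y = 6.88 + v_y0 t − ½ g t² = 6.88 + 13.40×2.238 − 4.905×2.238² = 12.3 m.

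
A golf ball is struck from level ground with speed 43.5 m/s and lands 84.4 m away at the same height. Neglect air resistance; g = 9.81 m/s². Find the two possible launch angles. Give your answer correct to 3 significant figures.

Level-ground range: R = v₀² sin(2θ)/g ⇒ sin 2θ = R g / v₀² = 84.4×9.81/43.5² = 0.4376.
2θ = arcsin(0.4376) = 25.95° or 180° − 25.95° = 154.05°.
So θ = 13.0° or θ = 77.0°.

13.0° and 77.0°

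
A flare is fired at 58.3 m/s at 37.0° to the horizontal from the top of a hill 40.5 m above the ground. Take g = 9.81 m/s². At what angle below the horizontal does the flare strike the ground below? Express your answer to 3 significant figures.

44.0°

v_x = 58.3 cos 37.0° = 46.56 m/s.
At impact |v_y| = √(v_y0² + 2 g h) = √(35.09² + 2×9.81×40.5) = 45.01 m/s.
Angle below horizontal = arctan(|v_y| / v_x) = arctan(45.01 / 46.56) = 44.0°.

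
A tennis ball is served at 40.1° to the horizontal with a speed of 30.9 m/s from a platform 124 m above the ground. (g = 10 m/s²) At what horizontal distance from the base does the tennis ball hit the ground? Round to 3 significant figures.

Components: v_x = 30.9 cos 40.1° = 23.64 m/s, v_y = 30.9 sin 40.1° = 19.90 m/s.
Vertical: 0 = 124 + 19.90 t − ½(10) t² ⇒ 5.000 t² − 19.90 t − 124 = 0.
t = [19.90 + √(396.0 + 2480)] / 10.00 = 7.353 s.
Horizontal: R = v_x · t = 23.64 × 7.353 = 174 m.

174 m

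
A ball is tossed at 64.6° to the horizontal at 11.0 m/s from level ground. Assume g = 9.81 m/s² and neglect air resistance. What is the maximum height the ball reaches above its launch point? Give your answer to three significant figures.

5.03 m

Vertical component of launch velocity: v_y = 11.0 sin 64.6° = 9.937 m/s.
At the highest point the vertical velocity is zero, so v_y² = 2 g h_max.
h_max = (9.937)² / (2 × 9.81) = 98.74 / 19.62 = 5.03 m.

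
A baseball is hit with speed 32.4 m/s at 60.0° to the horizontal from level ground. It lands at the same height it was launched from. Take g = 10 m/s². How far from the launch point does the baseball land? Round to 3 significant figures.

For level ground, R = v₀² sin(2θ) / g.
sin(2 × 60.0°) = sin 120.0° = 0.8660.
R = (32.4)² × 0.8660 / 10 = 90.9 m.

90.9 m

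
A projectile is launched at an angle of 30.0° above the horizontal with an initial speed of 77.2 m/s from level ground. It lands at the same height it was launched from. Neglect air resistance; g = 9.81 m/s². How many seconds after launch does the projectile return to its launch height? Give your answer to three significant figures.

Vertical component: v_y = 77.2 sin 30.0° = 38.60 m/s.
For a projectile landing at launch height, time of flight is t = 2 v_y / g = 2 × 38.60 / 9.81 = 7.87 s.

7.87 s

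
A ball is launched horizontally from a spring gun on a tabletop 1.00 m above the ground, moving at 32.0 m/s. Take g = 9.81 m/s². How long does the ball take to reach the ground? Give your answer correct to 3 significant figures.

The horizontal speed doesn't affect the fall. With v_y0 = 0, h = ½ g t².
t = √(2 × 1.00 / 9.81) = √0.2039 = 0.452 s.

0.452 s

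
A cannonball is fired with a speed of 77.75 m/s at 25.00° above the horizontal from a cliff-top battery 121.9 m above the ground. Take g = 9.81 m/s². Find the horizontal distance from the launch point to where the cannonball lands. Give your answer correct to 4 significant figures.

659.2 m

Components: v_x = 77.75 cos 25.00° = 70.465 m/s, v_y = 77.75 sin 25.00° = 32.859 m/s.
Vertical: 0 = 121.9 + 32.859 t − ½(9.81) t² ⇒ 4.905 t² − 32.859 t − 121.9 = 0.
t = [32.859 + √(1079.7 + 2391.7)] / 9.810 = 9.3555 s.
Horizontal: R = v_x · t = 70.465 × 9.3555 = 659.2 m.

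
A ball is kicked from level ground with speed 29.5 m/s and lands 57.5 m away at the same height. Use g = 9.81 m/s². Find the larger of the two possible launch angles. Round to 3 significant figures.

69.8°

Level-ground range: R = v₀² sin(2θ)/g ⇒ sin 2θ = R g / v₀² = 57.5×9.81/29.5² = 0.6482.
2θ = arcsin(0.6482) = 40.41° or 180° − 40.41° = 139.59°.
So θ = 20.2° or θ = 69.8°.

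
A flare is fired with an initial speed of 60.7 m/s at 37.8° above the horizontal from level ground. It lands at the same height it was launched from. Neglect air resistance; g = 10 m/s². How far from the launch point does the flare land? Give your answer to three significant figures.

357 m

Components: v_x = 60.7 cos 37.8° = 47.96 m/s, v_y = 60.7 sin 37.8° = 37.20 m/s.
Time of flight (same landing height): t = 2 v_y / g = 2 × 37.20 / 10 = 7.440 s.
Range: R = v_x · t = 47.96 × 7.440 = 357 m.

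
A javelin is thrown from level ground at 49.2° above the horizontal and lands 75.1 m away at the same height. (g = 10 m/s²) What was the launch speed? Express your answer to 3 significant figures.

27.6 m/s

On level ground, R = v₀² sin(2θ) / g, so v₀ = √(R g / sin 2θ).
sin(2 × 49.2°) = 0.9893.
v₀ = √(75.1 × 10 / 0.9893) = √759.1 = 27.6 m/s.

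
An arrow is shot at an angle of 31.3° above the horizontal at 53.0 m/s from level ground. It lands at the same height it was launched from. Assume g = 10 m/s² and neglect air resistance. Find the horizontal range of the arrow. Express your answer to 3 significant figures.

Components: v_x = 53.0 cos 31.3° = 45.29 m/s, v_y = 53.0 sin 31.3° = 27.53 m/s.
Time of flight (same landing height): t = 2 v_y / g = 2 × 27.53 / 10 = 5.506 s.
Range: R = v_x · t = 45.29 × 5.506 = 249 m.

249 m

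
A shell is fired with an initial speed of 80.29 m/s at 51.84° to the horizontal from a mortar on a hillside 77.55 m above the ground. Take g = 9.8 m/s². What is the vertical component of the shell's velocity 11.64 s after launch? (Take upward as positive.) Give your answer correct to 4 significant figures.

Initial vertical component: v_y0 = 80.29 sin 51.84° = 63.131 m/s.
v_y(t) = v_y0 − g t = 63.131 − 9.8 × 11.64 = -50.94 m/s.

-50.94 m/s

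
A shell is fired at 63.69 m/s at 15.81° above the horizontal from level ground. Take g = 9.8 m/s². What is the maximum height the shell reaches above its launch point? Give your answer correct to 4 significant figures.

Vertical component of launch velocity: v_y = 63.69 sin 15.81° = 17.352 m/s.
At the highest point the vertical velocity is zero, so v_y² = 2 g h_max.
h_max = (17.352)² / (2 × 9.8) = 301.09 / 19.60 = 15.36 m.

15.36 m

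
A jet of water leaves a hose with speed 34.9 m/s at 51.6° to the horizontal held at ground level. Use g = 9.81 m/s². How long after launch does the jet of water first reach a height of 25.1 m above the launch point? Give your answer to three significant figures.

v_y0 = 34.9 sin 51.6° = 27.35 m/s.
Set y = v_y0 t − ½ g t² = 25.1: 4.905 t² − 27.35 t + 25.1 = 0.
t = [27.35 ± √(748.0 − 492.5)] / 9.81 = (27.35 ± 15.98) / 9.81, giving t = 1.16 s or t = 4.42 s.
The jet of water is on the way up at the first time, so t = 1.16 s.

1.16 s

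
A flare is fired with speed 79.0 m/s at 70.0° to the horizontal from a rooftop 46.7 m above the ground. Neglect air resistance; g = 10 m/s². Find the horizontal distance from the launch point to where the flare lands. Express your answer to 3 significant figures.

Components: v_x = 79.0 cos 70.0° = 27.02 m/s, v_y = 79.0 sin 70.0° = 74.24 m/s.
Vertical: 0 = 46.7 + 74.24 t − ½(10) t² ⇒ 5.000 t² − 74.24 t − 46.7 = 0.
t = [74.24 + √(5512 + 934.0)] / 10.00 = 15.45 s.
Horizontal: R = v_x · t = 27.02 × 15.45 = 417 m.

417 m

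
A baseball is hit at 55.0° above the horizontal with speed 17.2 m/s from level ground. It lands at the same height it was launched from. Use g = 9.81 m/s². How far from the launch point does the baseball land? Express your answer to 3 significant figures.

Components: v_x = 17.2 cos 55.0° = 9.866 m/s, v_y = 17.2 sin 55.0° = 14.09 m/s.
Time of flight (same landing height): t = 2 v_y / g = 2 × 14.09 / 9.81 = 2.873 s.
Range: R = v_x · t = 9.866 × 2.873 = 28.3 m.

28.3 m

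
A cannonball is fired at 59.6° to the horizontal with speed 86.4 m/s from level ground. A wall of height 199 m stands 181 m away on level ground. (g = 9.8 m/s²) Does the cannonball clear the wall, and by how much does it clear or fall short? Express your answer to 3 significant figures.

v_x = 86.4 cos 59.6° = 43.72 m/s; v_y0 = 86.4 sin 59.6° = 74.52 m/s.
Time to reach the wall: t = 181 / 43.72 = 4.140 s.
Height at that point: y = 74.52×4.140 − 4.900×4.140² = 224.5 m.
That is 224.5 − 199 = 25.5 m above the top of the wall, so the cannonball clears it.

Yes — it clears the wall by 25.5 m.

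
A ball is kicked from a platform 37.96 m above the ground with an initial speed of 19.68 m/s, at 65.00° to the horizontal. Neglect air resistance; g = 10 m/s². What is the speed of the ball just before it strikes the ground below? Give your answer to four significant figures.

33.86 m/s

v_x = 19.68 cos 65.00° = 8.3171 m/s is unchanged throughout.
For the vertical component, v_y² = v_y0² + 2 g h = (17.836)² + 2×10×37.96 = 1077.3, so |v_y| = 32.822 m/s.
Impact speed = √(v_x² + v_y²) = √(69.174 + 1077.3) = 33.86 m/s.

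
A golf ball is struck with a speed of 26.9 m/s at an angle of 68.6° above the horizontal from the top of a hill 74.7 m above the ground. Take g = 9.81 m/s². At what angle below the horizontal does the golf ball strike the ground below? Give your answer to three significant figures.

v_x = 26.9 cos 68.6° = 9.815 m/s.
At impact |v_y| = √(v_y0² + 2 g h) = √(25.05² + 2×9.81×74.7) = 45.75 m/s.
Angle below horizontal = arctan(|v_y| / v_x) = arctan(45.75 / 9.815) = 77.9°.

77.9°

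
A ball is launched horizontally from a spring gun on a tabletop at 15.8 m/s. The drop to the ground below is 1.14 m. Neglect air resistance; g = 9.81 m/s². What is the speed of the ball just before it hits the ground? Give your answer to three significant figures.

Fall time: t = √(2 × 1.14 / 9.81) = 0.4821 s.
At impact: v_x = 15.8 m/s (unchanged), v_y = g t = 9.81 × 0.4821 = 4.729 m/s.
Speed = √(v_x² + v_y²) = √(249.6 + 22.36) = 16.5 m/s.

16.5 m/s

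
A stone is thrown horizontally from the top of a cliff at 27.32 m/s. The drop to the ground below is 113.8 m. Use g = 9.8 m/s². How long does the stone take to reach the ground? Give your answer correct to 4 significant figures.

4.819 s

The horizontal speed doesn't affect the fall. With v_y0 = 0, h = ½ g t².
t = √(2 × 113.8 / 9.8) = √23.224 = 4.819 s.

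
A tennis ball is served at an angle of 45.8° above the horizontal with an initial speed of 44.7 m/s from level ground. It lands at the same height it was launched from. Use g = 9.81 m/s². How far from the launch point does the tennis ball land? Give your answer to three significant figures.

204 m

For level ground, R = v₀² sin(2θ) / g.
sin(2 × 45.8°) = sin 91.60° = 0.9996.
R = (44.7)² × 0.9996 / 9.81 = 204 m.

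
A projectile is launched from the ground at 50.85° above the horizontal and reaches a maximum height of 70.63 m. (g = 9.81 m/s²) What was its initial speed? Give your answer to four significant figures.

At maximum height v_y = 0, so (v₀ sin θ)² = 2 g H.
v₀ sin 50.85° = √(2 × 9.81 × 70.63) = 37.226 m/s.
v₀ = 37.226 / sin 50.85° = 37.226 / 0.7755 = 48.00 m/s.

48.00 m/s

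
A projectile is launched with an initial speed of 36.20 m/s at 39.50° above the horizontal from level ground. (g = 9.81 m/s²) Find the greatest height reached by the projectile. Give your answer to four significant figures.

Vertical component of launch velocity: v_y = 36.20 sin 39.50° = 23.026 m/s.
At the highest point the vertical velocity is zero, so v_y² = 2 g h_max.
h_max = (23.026)² / (2 × 9.81) = 530.20 / 19.62 = 27.02 m.

27.02 m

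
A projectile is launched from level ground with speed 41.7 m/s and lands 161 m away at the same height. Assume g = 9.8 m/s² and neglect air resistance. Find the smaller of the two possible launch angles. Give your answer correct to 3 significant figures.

Level-ground range: R = v₀² sin(2θ)/g ⇒ sin 2θ = R g / v₀² = 161×9.8/41.7² = 0.9074.
2θ = arcsin(0.9074) = 65.15° or 180° − 65.15° = 114.85°.
So θ = 32.6° or θ = 57.4°.

32.6°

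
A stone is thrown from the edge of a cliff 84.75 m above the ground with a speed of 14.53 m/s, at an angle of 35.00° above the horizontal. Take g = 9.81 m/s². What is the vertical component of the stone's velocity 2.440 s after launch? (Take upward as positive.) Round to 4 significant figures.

Initial vertical component: v_y0 = 14.53 sin 35.00° = 8.3341 m/s.
v_y(t) = v_y0 − g t = 8.3341 − 9.81 × 2.440 = -15.60 m/s.

-15.60 m/s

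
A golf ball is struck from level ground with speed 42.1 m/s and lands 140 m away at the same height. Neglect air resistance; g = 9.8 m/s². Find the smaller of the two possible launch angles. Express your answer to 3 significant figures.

25.4°

Level-ground range: R = v₀² sin(2θ)/g ⇒ sin 2θ = R g / v₀² = 140×9.8/42.1² = 0.7741.
2θ = arcsin(0.7741) = 50.72° or 180° − 50.72° = 129.28°.
So θ = 25.4° or θ = 64.6°.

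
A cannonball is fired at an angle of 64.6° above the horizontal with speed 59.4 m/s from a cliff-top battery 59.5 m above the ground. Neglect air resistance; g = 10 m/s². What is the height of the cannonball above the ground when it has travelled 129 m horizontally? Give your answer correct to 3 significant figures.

203 m

v_x = 59.4 cos 64.6° = 25.48 m/s, v_y0 = 59.4 sin 64.6° = 53.66 m/s.
Time to reach x = 129 m: t = x / v_x = 129 / 25.48 = 5.063 s.
y = 59.5 + v_y0 t − ½ g t² = 59.5 + 53.66×5.063 − 5.000×5.063² = 203 m.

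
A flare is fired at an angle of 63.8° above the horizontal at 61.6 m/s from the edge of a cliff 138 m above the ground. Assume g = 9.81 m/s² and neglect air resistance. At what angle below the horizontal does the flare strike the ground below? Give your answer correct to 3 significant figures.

70.3°

v_x = 61.6 cos 63.8° = 27.20 m/s.
At impact |v_y| = √(v_y0² + 2 g h) = √(55.27² + 2×9.81×138) = 75.91 m/s.
Angle below horizontal = arctan(|v_y| / v_x) = arctan(75.91 / 27.20) = 70.3°.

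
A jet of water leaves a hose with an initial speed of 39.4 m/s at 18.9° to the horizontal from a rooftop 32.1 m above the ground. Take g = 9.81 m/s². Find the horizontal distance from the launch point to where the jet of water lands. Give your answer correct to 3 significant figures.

155 m

Components: v_x = 39.4 cos 18.9° = 37.28 m/s, v_y = 39.4 sin 18.9° = 12.76 m/s.
Vertical: 0 = 32.1 + 12.76 t − ½(9.81) t² ⇒ 4.905 t² − 12.76 t − 32.1 = 0.
t = [12.76 + √(162.8 + 629.8)] / 9.810 = 4.171 s.
Horizontal: R = v_x · t = 37.28 × 4.171 = 155 m.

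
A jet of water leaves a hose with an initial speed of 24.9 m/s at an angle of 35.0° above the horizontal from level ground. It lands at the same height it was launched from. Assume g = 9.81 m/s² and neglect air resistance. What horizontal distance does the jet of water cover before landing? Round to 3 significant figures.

59.4 m

Components: v_x = 24.9 cos 35.0° = 20.40 m/s, v_y = 24.9 sin 35.0° = 14.28 m/s.
Time of flight (same landing height): t = 2 v_y / g = 2 × 14.28 / 9.81 = 2.911 s.
Range: R = v_x · t = 20.40 × 2.911 = 59.4 m.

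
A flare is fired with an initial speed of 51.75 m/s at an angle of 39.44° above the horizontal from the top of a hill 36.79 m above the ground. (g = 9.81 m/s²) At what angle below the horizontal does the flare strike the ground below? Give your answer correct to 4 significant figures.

46.73°

v_x = 51.75 cos 39.44° = 39.966 m/s.
At impact |v_y| = √(v_y0² + 2 g h) = √(32.875² + 2×9.81×36.79) = 42.457 m/s.
Angle below horizontal = arctan(|v_y| / v_x) = arctan(42.457 / 39.966) = 46.73°.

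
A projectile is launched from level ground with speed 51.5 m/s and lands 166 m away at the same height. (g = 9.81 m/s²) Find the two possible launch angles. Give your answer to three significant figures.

Level-ground range: R = v₀² sin(2θ)/g ⇒ sin 2θ = R g / v₀² = 166×9.81/51.5² = 0.6140.
2θ = arcsin(0.6140) = 37.88° or 180° − 37.88° = 142.12°.
So θ = 18.9° or θ = 71.1°.

18.9° and 71.1°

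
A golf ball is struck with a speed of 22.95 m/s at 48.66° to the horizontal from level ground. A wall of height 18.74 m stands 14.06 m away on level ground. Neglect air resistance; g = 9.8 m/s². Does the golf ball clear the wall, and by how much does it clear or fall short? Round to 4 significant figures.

No — it falls 6.974 m short of clearing the wall.

v_x = 22.95 cos 48.66° = 15.159 m/s; v_y0 = 22.95 sin 48.66° = 17.231 m/s.
Time to reach the wall: t = 14.06 / 15.159 = 0.92750 s.
Height at that point: y = 17.231×0.92750 − 4.900×0.92750² = 11.766 m.
That is 18.74 − 11.766 = 6.974 m below the top of the wall, so the golf ball does not clear it.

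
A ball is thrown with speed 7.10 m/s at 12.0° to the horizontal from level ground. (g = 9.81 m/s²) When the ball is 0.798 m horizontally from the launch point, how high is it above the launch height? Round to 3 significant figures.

0.105 m

v_x = 7.10 cos 12.0° = 6.945 m/s, v_y0 = 7.10 sin 12.0° = 1.476 m/s.
Time to reach x = 0.798 m: t = x / v_x = 0.798 / 6.945 = 0.1149 s.
y = v_y0 t − ½ g t² = 1.476×0.1149 − 4.905×0.1149² = 0.105 m.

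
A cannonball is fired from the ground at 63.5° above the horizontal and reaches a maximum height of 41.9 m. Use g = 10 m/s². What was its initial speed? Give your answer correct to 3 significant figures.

32.3 m/s

At maximum height v_y = 0, so (v₀ sin θ)² = 2 g H.
v₀ sin 63.5° = √(2 × 10 × 41.9) = 28.95 m/s.
v₀ = 28.95 / sin 63.5° = 28.95 / 0.8949 = 32.3 m/s.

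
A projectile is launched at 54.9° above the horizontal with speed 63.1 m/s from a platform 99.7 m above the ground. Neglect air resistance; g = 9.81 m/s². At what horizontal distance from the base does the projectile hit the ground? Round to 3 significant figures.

442 m

Components: v_x = 63.1 cos 54.9° = 36.28 m/s, v_y = 63.1 sin 54.9° = 51.63 m/s.
Vertical: 0 = 99.7 + 51.63 t − ½(9.81) t² ⇒ 4.905 t² − 51.63 t − 99.7 = 0.
t = [51.63 + √(2666 + 1956)] / 9.810 = 12.19 s.
Horizontal: R = v_x · t = 36.28 × 12.19 = 442 m.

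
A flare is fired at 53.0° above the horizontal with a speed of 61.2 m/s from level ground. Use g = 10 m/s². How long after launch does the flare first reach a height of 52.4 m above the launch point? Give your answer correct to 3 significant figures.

1.23 s

v_y0 = 61.2 sin 53.0° = 48.88 m/s.
Set y = v_y0 t − ½ g t² = 52.4: 5.000 t² − 48.88 t + 52.4 = 0.
t = [48.88 ± √(2389 − 1048)] / 10 = (48.88 ± 36.62) / 10, giving t = 1.23 s or t = 8.55 s.
The flare is on the way up at the first time, so t = 1.23 s.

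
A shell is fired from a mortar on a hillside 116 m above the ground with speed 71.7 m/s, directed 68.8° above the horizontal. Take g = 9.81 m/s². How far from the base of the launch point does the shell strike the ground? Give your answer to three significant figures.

Components: v_x = 71.7 cos 68.8° = 25.93 m/s, v_y = 71.7 sin 68.8° = 66.85 m/s.
Vertical: 0 = 116 + 66.85 t − ½(9.81) t² ⇒ 4.905 t² − 66.85 t − 116 = 0.
t = [66.85 + √(4469 + 2276)] / 9.810 = 15.19 s.
Horizontal: R = v_x · t = 25.93 × 15.19 = 394 m.

394 m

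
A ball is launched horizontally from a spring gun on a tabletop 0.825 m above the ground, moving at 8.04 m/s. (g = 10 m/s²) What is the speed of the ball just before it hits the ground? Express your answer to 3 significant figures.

9.01 m/s

Fall time: t = √(2 × 0.825 / 10) = 0.4062 s.
At impact: v_x = 8.04 m/s (unchanged), v_y = g t = 10 × 0.4062 = 4.062 m/s.
Speed = √(v_x² + v_y²) = √(64.64 + 16.50) = 9.01 m/s.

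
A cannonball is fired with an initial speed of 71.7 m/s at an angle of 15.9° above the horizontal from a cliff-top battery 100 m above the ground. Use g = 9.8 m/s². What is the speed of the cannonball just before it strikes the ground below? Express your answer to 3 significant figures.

84.3 m/s

v_x = 71.7 cos 15.9° = 68.96 m/s is unchanged throughout.
For the vertical component, v_y² = v_y0² + 2 g h = (19.64)² + 2×9.8×100 = 2346, so |v_y| = 48.44 m/s.
Impact speed = √(v_x² + v_y²) = √(4755 + 2346) = 84.3 m/s.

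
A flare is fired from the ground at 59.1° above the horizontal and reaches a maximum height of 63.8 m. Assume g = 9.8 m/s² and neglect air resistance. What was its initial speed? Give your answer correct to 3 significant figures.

At maximum height v_y = 0, so (v₀ sin θ)² = 2 g H.
v₀ sin 59.1° = √(2 × 9.8 × 63.8) = 35.36 m/s.
v₀ = 35.36 / sin 59.1° = 35.36 / 0.8581 = 41.2 m/s.

41.2 m/s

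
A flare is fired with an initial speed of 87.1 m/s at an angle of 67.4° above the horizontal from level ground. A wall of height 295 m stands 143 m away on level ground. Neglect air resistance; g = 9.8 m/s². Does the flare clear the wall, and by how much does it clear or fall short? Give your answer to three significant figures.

No — it falls 40.9 m short of clearing the wall.

v_x = 87.1 cos 67.4° = 33.47 m/s; v_y0 = 87.1 sin 67.4° = 80.41 m/s.
Time to reach the wall: t = 143 / 33.47 = 4.272 s.
Height at that point: y = 80.41×4.272 − 4.900×4.272² = 254.1 m.
That is 295 − 254.1 = 40.9 m below the top of the wall, so the flare does not clear it.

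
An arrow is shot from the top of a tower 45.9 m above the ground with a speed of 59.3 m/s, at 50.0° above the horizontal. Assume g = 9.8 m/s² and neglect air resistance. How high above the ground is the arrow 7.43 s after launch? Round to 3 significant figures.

v_y0 = 59.3 sin 50.0° = 45.43 m/s.
y(t) = 45.9 + v_y0 t − ½ g t² = 45.9 + 45.43×7.43 − ½×9.8×7.43² = 113 m.

113 m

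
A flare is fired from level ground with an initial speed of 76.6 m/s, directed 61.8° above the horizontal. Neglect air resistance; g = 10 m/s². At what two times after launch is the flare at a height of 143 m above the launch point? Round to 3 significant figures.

v_y0 = 76.6 sin 61.8° = 67.51 m/s.
Set y = v_y0 t − ½ g t² = 143: 5.000 t² − 67.51 t + 143 = 0.
t = [67.51 ± √(4558 − 2860)] / 10 = (67.51 ± 41.21) / 10, giving t = 2.63 s or t = 10.9 s.
So the flare is at 143 m at t = 2.63 s (rising) and t = 10.9 s (falling).

2.63 s and 10.9 s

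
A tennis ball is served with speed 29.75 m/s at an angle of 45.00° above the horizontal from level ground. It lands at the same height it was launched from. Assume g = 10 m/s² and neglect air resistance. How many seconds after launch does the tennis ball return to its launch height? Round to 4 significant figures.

Vertical component: v_y = 29.75 sin 45.00° = 21.036 m/s.
For a projectile landing at launch height, time of flight is t = 2 v_y / g = 2 × 21.036 / 10 = 4.207 s.

4.207 s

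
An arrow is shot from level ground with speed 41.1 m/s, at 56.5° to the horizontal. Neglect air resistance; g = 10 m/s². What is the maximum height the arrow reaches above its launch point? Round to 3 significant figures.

58.7 m

Vertical component of launch velocity: v_y = 41.1 sin 56.5° = 34.27 m/s.
At the highest point the vertical velocity is zero, so v_y² = 2 g h_max.
h_max = (34.27)² / (2 × 10) = 1174 / 20.00 = 58.7 m.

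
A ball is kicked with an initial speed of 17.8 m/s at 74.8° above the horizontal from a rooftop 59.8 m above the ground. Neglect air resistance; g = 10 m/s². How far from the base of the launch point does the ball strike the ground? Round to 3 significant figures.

26.0 m

Components: v_x = 17.8 cos 74.8° = 4.667 m/s, v_y = 17.8 sin 74.8° = 17.18 m/s.
Vertical: 0 = 59.8 + 17.18 t − ½(10) t² ⇒ 5.000 t² − 17.18 t − 59.8 = 0.
t = [17.18 + √(295.2 + 1196)] / 10.00 = 5.580 s.
Horizontal: R = v_x · t = 4.667 × 5.580 = 26.0 m.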